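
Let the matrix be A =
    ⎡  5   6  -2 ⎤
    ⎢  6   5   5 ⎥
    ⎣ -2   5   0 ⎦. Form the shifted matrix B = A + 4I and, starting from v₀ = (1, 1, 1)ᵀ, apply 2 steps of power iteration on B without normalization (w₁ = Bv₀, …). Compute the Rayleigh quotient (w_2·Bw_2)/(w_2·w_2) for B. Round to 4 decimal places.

μ ≈ 15.4386

B = A + 4I has rows (9, 6, -2); (6, 9, 5); (-2, 5, 4)
w1 = Bv₀ = (9·1 + 6·1 + (-2)·1; 6·1 + 9·1 + 5·1; (-2)·1 + 5·1 + 4·1) = (13, 20, 7)
w2 = Bw1 = (9·13 + 6·20 + (-2)·7; 6·13 + 9·20 + 5·7; (-2)·13 + 5·20 + 4·7) = (223, 293, 102)
Bw2 = (3561, 4485, 1427)
w2·Bw2 = 2253762; w2·w2 = 145982; μ ≈ 2253762/145982 = 15.4386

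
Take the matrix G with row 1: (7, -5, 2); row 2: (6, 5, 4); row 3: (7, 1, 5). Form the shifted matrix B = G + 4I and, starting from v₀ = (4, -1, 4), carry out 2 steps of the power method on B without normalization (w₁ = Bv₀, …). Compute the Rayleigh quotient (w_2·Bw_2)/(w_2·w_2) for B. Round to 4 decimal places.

B = G + 4I has rows (11, -5, 2); (6, 9, 4); (7, 1, 9)
w1 = Bv₀ = (11·4 + (-5)·(-1) + 2·4; 6·4 + 9·(-1) + 4·4; 7·4 + 1·(-1) + 9·4) = (57, 31, 63)
w2 = Bw1 = (11·57 + (-5)·31 + 2·63; 6·57 + 9·31 + 4·63; 7·57 + 1·31 + 9·63) = (598, 873, 997)
Bw2 = (4207, 15433, 14032)
w2·Bw2 = 29978699; w2·w2 = 2113742; μ ≈ 29978699/2113742 = 14.1828

14.1828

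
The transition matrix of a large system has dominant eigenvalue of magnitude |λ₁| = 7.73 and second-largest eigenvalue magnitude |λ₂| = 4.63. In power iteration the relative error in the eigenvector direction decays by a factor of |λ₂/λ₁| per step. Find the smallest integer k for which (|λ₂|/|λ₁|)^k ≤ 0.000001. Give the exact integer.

|λ₂/λ₁| = 4.63/7.73 = 0.59897
Need k ≥ ln(0.000001) / ln(0.59897) = -13.8155 / -0.5126 ≈ 26.954
Smallest integer k satisfying the bound: 27

27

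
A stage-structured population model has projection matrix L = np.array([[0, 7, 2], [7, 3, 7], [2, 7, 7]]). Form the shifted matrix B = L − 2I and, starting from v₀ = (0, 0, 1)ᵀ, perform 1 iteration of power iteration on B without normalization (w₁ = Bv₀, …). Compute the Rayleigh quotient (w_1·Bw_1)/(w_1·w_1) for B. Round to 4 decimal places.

B = L − 2I has rows (-2, 7, 2); (7, 1, 7); (2, 7, 5)
w1 = Bv₀ = (2, 7, 5)
Bw1 = (55, 56, 78)
w1·Bw1 = 892; w1·w1 = 78; μ ≈ 892/78 = 11.4359

11.4359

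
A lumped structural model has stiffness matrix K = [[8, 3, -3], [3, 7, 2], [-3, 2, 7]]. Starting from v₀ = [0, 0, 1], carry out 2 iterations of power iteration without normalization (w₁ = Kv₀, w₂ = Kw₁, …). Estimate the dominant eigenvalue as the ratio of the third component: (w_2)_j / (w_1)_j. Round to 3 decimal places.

8.857

w1 = Kv₀ = (8·0 + 3·0 + (-3)·1; 3·0 + 7·0 + 2·1; (-3)·0 + 2·0 + 7·1) = (-3, 2, 7)
w2 = Kw1 = (8·(-3) + 3·2 + (-3)·7; 3·(-3) + 7·2 + 2·7; (-3)·(-3) + 2·2 + 7·7) = (-39, 19, 62)
Ratio at component: 62 / 7 = 8.857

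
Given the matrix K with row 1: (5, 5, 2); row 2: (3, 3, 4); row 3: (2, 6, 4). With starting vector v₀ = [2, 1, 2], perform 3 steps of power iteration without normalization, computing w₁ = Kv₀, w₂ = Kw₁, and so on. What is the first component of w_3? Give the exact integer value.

w1 = Kv₀ = (5·2 + 5·1 + 2·2; 3·2 + 3·1 + 4·2; 2·2 + 6·1 + 4·2) = (19, 17, 18)
w2 = Kw1 = (5·19 + 5·17 + 2·18; 3·19 + 3·17 + 4·18; 2·19 + 6·17 + 4·18) = (216, 180, 212)
w3 = Kw2 = (2404, 2036, 2360)
The requested component of w3 is 2404.

2404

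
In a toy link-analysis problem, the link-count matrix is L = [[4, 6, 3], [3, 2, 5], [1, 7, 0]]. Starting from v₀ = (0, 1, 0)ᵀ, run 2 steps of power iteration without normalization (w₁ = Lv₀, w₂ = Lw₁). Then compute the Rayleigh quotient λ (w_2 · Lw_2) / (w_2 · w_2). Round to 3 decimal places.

w1 = Lv₀ = (4·0 + 6·1 + 3·0; 3·0 + 2·1 + 5·0; 1·0 + 7·1 + 0·0) = (6, 2, 7)
w2 = Lw1 = (4·6 + 6·2 + 3·7; 3·6 + 2·2 + 5·7; 1·6 + 7·2 + 0·7) = (57, 57, 20)
Lw2 = (630, 385, 456)
w2·Lw2 = 57·630 + 57·385 + 20·456 = 66975; w2·w2 = 57·57 + 57·57 + 20·20 = 6898
λ ≈ 66975/6898 = 9.709

9.709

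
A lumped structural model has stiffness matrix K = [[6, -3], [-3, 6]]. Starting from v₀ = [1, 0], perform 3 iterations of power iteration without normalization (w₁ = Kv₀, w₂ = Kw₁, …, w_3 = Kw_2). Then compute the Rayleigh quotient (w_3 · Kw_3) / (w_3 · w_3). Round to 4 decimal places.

λ ≈ 8.9918

w1 = Kv₀ = (6, -3)
w2 = Kw1 = (45, -36)
w3 = Kw2 = (378, -351)
Kw3 = (3321, -3240)
w3·Kw3 = 378·3321 + (-351)·(-3240) = 2392578; w3·w3 = 378·378 + (-351)·(-351) = 266085
λ ≈ 2392578/266085 = 8.9918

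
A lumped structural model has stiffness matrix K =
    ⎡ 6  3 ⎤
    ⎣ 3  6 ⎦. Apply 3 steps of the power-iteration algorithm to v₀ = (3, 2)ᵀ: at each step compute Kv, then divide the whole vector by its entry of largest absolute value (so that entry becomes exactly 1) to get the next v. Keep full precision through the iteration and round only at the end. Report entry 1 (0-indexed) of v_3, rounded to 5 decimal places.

0.98529

Kv0 = (24.000000, 21.000000); divide by 24.000000 → v1 = (1.000000, 0.875000)
Kv1 = (8.625000, 8.250000); divide by 8.625000 → v2 = (1.000000, 0.956522)
Kv2 = (8.869565, 8.739130); divide by 8.869565 → v3 = (1.000000, 0.985294)
Requested entry of v3: 1809/1836 = 0.98529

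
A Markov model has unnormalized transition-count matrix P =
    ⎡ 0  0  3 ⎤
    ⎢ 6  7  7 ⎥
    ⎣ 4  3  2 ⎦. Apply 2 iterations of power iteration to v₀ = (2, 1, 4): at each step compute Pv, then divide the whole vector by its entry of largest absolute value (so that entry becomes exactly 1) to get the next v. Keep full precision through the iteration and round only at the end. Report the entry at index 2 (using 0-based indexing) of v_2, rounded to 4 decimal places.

Pv0 = (12.00000, 47.00000, 19.00000); divide by 47.00000 → v1 = (0.25532, 1.00000, 0.40426)
Pv1 = (1.21277, 11.36170, 4.82979); divide by 11.36170 → v2 = (0.10674, 1.00000, 0.42509)
Requested entry of v2: 227/534 = 0.4251

0.4251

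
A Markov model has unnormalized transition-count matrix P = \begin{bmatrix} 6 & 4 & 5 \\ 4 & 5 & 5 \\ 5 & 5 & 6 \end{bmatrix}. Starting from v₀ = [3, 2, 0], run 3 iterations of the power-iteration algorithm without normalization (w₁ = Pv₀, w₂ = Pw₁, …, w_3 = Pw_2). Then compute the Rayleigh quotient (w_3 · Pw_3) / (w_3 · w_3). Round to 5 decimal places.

15.04585

w1 = Pv₀ = (6·3 + 4·2 + 5·0; 4·3 + 5·2 + 5·0; 5·3 + 5·2 + 6·0) = (26, 22, 25)
w2 = Pw1 = (6·26 + 4·22 + 5·25; 4·26 + 5·22 + 5·25; 5·26 + 5·22 + 6·25) = (369, 339, 390)
w3 = Pw2 = (5520, 5121, 5880)
Pw3 = (83004, 77085, 88485)
w3·Pw3 = 5520·83004 + 5121·77085 + 5880·88485 = 1373226165; w3·w3 = 5520·5520 + 5121·5121 + 5880·5880 = 91269441
λ ≈ 1373226165/91269441 = 15.04585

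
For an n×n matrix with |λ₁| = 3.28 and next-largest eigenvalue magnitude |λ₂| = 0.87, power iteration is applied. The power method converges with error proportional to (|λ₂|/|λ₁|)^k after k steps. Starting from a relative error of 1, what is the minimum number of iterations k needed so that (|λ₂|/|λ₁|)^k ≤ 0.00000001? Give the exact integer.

14

|λ₂/λ₁| = 0.87/3.28 = 0.26524
Need k ≥ ln(0.00000001) / ln(0.26524) = -18.4207 / -1.3271 ≈ 13.880
Smallest integer k satisfying the bound: 14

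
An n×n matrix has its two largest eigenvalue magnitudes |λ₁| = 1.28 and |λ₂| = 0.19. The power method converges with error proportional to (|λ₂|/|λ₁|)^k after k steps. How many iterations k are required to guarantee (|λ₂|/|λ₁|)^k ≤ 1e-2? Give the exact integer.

3

|λ₂/λ₁| = 0.19/1.28 = 0.14844
Need k ≥ ln(1e-2) / ln(0.14844) = -4.6052 / -1.9076 ≈ 2.414
Smallest integer k satisfying the bound: 3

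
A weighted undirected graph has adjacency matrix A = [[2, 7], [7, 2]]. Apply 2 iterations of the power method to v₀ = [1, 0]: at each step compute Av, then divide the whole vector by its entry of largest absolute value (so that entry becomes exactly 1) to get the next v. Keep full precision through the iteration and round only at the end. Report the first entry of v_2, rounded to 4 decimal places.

1.0000

Av0 = (2.00000, 7.00000); divide by 7.00000 → v1 = (0.28571, 1.00000)
Av1 = (7.57143, 4.00000); divide by 7.57143 → v2 = (1.00000, 0.52830)
Requested entry of v2: 53/53 = 1.0000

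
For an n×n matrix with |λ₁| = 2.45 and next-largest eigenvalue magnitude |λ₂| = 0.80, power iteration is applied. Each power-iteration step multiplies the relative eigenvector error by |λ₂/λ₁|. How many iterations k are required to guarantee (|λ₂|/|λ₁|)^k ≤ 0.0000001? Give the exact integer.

15

|λ₂/λ₁| = 0.80/2.45 = 0.32653
Need k ≥ ln(0.0000001) / ln(0.32653) = -16.1181 / -1.1192 ≈ 14.401
Smallest integer k satisfying the bound: 15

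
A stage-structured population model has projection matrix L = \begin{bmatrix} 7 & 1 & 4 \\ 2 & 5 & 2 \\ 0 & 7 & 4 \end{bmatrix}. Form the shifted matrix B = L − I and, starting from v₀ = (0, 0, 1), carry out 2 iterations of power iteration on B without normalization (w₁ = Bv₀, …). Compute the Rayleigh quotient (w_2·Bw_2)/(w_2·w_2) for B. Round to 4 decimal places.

9.2572

B = L − I has rows (6, 1, 4); (2, 4, 2); (0, 7, 3)
w1 = Bv₀ = (4, 2, 3)
w2 = Bw1 = (38, 22, 23)
Bw2 = (342, 210, 223)
w2·Bw2 = 22745; w2·w2 = 2457; μ ≈ 22745/2457 = 9.2572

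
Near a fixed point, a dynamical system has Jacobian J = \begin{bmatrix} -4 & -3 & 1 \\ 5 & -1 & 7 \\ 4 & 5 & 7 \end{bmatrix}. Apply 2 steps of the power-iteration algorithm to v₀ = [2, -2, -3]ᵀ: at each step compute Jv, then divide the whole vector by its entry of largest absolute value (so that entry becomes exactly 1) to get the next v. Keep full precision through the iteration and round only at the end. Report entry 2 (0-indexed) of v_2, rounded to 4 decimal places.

1.0000

Jv0 = (-5.00000, -9.00000, -23.00000); divide by -23.00000 → v1 = (0.21739, 0.39130, 1.00000)
Jv1 = (-1.04348, 7.69565, 9.82609); divide by 9.82609 → v2 = (-0.10619, 0.78319, 1.00000)
Requested entry of v2: -226/-226 = 1.0000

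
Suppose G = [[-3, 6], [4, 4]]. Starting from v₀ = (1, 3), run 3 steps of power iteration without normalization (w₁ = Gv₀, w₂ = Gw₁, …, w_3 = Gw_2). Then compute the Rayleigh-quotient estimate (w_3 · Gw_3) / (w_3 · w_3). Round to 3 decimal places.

w1 = Gv₀ = ((-3)·1 + 6·3; 4·1 + 4·3) = (15, 16)
w2 = Gw1 = ((-3)·15 + 6·16; 4·15 + 4·16) = (51, 124)
w3 = Gw2 = (591, 700)
Gw3 = (2427, 5164)
w3·Gw3 = 591·2427 + 700·5164 = 5049157; w3·w3 = 591·591 + 700·700 = 839281
λ ≈ 5049157/839281 = 6.016

λ ≈ 6.016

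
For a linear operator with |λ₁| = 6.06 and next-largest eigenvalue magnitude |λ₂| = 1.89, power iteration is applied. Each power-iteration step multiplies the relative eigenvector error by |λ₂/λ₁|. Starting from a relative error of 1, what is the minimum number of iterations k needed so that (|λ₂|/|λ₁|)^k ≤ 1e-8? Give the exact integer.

|λ₂/λ₁| = 1.89/6.06 = 0.31188
Need k ≥ ln(1e-8) / ln(0.31188) = -18.4207 / -1.1651 ≈ 15.810
Smallest integer k satisfying the bound: 16

16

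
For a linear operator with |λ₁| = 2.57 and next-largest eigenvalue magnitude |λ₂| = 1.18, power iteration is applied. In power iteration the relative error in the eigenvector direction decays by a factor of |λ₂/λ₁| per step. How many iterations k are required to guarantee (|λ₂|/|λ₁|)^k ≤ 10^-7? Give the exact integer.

|λ₂/λ₁| = 1.18/2.57 = 0.45914
Need k ≥ ln(10^-7) / ln(0.45914) = -16.1181 / -0.7784 ≈ 20.707
Smallest integer k satisfying the bound: 21

21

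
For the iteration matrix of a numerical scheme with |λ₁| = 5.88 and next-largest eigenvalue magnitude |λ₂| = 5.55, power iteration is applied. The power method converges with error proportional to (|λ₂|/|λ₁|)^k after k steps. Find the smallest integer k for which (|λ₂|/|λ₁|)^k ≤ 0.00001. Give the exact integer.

|λ₂/λ₁| = 5.55/5.88 = 0.94388
Need k ≥ ln(0.00001) / ln(0.94388) = -11.5129 / -0.0578 ≈ 199.328
Smallest integer k satisfying the bound: 200

200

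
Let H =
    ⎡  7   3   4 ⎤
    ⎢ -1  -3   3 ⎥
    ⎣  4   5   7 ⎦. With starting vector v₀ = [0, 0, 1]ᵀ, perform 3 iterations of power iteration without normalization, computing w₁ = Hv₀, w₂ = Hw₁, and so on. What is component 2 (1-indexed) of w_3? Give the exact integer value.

151

w1 = Hv₀ = (4, 3, 7)
w2 = Hw1 = (65, 8, 80)
w3 = Hw2 = (799, 151, 860)
The requested component of w3 is 151.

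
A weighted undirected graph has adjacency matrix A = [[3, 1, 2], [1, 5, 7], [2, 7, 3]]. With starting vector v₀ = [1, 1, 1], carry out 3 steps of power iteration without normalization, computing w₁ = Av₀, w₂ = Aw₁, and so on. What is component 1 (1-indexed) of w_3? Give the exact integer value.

w1 = Av₀ = (6, 13, 12)
w2 = Aw1 = (55, 155, 139)
w3 = Aw2 = (598, 1803, 1612)
The requested component of w3 is 598.

598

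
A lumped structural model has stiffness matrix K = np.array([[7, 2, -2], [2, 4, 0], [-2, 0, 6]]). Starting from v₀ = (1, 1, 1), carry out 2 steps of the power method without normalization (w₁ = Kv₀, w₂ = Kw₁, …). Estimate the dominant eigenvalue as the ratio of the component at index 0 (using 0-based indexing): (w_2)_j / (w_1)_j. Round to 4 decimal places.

w1 = Kv₀ = (7·1 + 2·1 + (-2)·1; 2·1 + 4·1 + 0·1; (-2)·1 + 0·1 + 6·1) = (7, 6, 4)
w2 = Kw1 = (7·7 + 2·6 + (-2)·4; 2·7 + 4·6 + 0·4; (-2)·7 + 0·6 + 6·4) = (53, 38, 10)
Ratio at component: 53 / 7 = 7.5714

7.5714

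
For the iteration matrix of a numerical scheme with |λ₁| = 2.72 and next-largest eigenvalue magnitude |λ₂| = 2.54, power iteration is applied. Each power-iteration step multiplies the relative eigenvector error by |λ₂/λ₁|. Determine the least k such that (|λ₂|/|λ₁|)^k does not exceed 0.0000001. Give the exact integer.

236

|λ₂/λ₁| = 2.54/2.72 = 0.93382
Need k ≥ ln(0.0000001) / ln(0.93382) = -16.1181 / -0.0685 ≈ 235.411
Smallest integer k satisfying the bound: 236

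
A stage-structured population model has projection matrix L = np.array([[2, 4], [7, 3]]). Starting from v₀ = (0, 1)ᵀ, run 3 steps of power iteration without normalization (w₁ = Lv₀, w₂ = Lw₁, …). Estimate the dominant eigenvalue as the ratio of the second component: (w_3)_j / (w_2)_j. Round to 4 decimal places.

6.7838

w1 = Lv₀ = (2·0 + 4·1; 7·0 + 3·1) = (4, 3)
w2 = Lw1 = (2·4 + 4·3; 7·4 + 3·3) = (20, 37)
w3 = Lw2 = (188, 251)
Ratio at component: 251 / 37 = 6.7838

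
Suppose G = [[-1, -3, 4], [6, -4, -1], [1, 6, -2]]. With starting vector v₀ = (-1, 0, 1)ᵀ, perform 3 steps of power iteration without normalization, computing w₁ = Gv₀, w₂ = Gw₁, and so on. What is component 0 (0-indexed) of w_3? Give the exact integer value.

w1 = Gv₀ = ((-1)·(-1) + (-3)·0 + 4·1; 6·(-1) + (-4)·0 + (-1)·1; 1·(-1) + 6·0 + (-2)·1) = (5, -7, -3)
w2 = Gw1 = ((-1)·5 + (-3)·(-7) + 4·(-3); 6·5 + (-4)·(-7) + (-1)·(-3); 1·5 + 6·(-7) + (-2)·(-3)) = (4, 61, -31)
w3 = Gw2 = (-311, -189, 432)
The requested component of w3 is -311.

-311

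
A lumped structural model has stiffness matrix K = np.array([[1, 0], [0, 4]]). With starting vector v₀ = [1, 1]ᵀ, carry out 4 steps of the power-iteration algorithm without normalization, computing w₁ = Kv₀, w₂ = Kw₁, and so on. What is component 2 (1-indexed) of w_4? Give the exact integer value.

256

w1 = Kv₀ = (1, 4)
w2 = Kw1 = (1, 16)
w3 = Kw2 = (1, 64)
w4 = Kw3 = (1, 256)
The requested component of w4 is 256.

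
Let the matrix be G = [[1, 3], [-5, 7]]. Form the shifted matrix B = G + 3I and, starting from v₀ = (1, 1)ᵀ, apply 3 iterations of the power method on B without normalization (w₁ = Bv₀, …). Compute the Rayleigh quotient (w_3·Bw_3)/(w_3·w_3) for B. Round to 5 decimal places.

μ ≈ 5.04377

B = G + 3I has rows (4, 3); (-5, 10)
w1 = Bv₀ = (4·1 + 3·1; (-5)·1 + 10·1) = (7, 5)
w2 = Bw1 = (4·7 + 3·5; (-5)·7 + 10·5) = (43, 15)
w3 = Bw2 = (217, -65)
Bw3 = (673, -1735)
w3·Bw3 = 258816; w3·w3 = 51314; μ ≈ 258816/51314 = 5.04377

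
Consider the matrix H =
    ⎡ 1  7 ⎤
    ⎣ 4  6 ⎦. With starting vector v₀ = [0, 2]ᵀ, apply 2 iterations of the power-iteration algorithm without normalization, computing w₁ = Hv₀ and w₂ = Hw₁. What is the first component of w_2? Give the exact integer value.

98

w1 = Hv₀ = (14, 12)
w2 = Hw1 = (98, 128)
The requested component of w2 is 98.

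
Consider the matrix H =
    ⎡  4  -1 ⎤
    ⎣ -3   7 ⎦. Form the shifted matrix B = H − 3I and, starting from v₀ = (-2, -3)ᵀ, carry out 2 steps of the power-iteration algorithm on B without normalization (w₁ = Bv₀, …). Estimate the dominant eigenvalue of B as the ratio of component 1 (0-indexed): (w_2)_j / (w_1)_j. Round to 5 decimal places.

B = H − 3I has rows (1, -1); (-3, 4)
w1 = Bv₀ = (1, -6)
w2 = Bw1 = (7, -27)
Ratio: -27/-6 = 4.50000

μ ≈ 4.50000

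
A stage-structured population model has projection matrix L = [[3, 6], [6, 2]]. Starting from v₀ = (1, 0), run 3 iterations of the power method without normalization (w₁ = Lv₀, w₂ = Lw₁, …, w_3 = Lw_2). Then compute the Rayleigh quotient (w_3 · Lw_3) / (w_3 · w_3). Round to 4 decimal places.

w1 = Lv₀ = (3, 6)
w2 = Lw1 = (45, 30)
w3 = Lw2 = (315, 330)
Lw3 = (2925, 2550)
w3·Lw3 = 315·2925 + 330·2550 = 1762875; w3·w3 = 315·315 + 330·330 = 208125
λ ≈ 1762875/208125 = 8.4703

λ ≈ 8.4703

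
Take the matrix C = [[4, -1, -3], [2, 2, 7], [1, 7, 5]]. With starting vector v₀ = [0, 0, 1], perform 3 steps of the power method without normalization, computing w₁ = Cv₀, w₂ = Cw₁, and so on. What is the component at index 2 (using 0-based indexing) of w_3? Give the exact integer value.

622

w1 = Cv₀ = (-3, 7, 5)
w2 = Cw1 = (-34, 43, 71)
w3 = Cw2 = (-392, 515, 622)
The requested component of w3 is 622.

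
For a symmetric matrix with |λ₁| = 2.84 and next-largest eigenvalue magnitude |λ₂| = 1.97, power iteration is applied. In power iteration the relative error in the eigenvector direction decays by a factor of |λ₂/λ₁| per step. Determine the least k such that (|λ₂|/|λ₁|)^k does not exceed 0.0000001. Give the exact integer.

45

|λ₂/λ₁| = 1.97/2.84 = 0.69366
Need k ≥ ln(0.0000001) / ln(0.69366) = -16.1181 / -0.3658 ≈ 44.066
Smallest integer k satisfying the bound: 45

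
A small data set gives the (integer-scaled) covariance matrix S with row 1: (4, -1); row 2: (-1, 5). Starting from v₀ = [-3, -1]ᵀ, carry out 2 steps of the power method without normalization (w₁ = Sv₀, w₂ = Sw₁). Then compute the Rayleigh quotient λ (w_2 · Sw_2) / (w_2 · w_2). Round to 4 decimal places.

λ ≈ 4.0482

w1 = Sv₀ = (-11, -2)
w2 = Sw1 = (-42, 1)
Sw2 = (-169, 47)
w2·Sw2 = (-42)·(-169) + 1·47 = 7145; w2·w2 = (-42)·(-42) + 1·1 = 1765
λ ≈ 7145/1765 = 4.0482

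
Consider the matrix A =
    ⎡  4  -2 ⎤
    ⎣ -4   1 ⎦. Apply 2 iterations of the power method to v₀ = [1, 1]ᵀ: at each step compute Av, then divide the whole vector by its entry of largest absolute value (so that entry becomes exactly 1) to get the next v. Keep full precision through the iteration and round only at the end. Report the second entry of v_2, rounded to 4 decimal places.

Av0 = (2.00000, -3.00000); divide by -3.00000 → v1 = (-0.66667, 1.00000)
Av1 = (-4.66667, 3.66667); divide by -4.66667 → v2 = (1.00000, -0.78571)
Requested entry of v2: -11/14 = -0.7857

-0.7857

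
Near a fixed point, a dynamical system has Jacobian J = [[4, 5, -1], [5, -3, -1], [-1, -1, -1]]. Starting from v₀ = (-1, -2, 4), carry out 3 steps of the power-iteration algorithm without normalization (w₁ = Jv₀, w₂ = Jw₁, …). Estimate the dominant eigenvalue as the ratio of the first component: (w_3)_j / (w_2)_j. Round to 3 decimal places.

λ ≈ 8.907

w1 = Jv₀ = (4·(-1) + 5·(-2) + (-1)·4; 5·(-1) + (-3)·(-2) + (-1)·4; (-1)·(-1) + (-1)·(-2) + (-1)·4) = (-18, -3, -1)
w2 = Jw1 = (4·(-18) + 5·(-3) + (-1)·(-1); 5·(-18) + (-3)·(-3) + (-1)·(-1); (-1)·(-18) + (-1)·(-3) + (-1)·(-1)) = (-86, -80, 22)
w3 = Jw2 = (-766, -212, 144)
Ratio at component: -766 / -86 = 8.907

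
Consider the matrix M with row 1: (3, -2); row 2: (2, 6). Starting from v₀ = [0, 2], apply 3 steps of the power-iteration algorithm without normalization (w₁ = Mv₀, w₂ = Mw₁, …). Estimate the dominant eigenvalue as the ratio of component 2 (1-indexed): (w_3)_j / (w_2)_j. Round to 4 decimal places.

w1 = Mv₀ = (3·0 + (-2)·2; 2·0 + 6·2) = (-4, 12)
w2 = Mw1 = (3·(-4) + (-2)·12; 2·(-4) + 6·12) = (-36, 64)
w3 = Mw2 = (-236, 312)
Ratio at component: 312 / 64 = 4.8750

4.8750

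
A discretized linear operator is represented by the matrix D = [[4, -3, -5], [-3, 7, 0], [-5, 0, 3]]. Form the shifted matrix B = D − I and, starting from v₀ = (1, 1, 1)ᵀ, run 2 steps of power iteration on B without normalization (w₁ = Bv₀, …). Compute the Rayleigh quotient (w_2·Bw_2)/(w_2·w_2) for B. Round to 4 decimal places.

7.1790

B = D − I has rows (3, -3, -5); (-3, 6, 0); (-5, 0, 2)
w1 = Bv₀ = (3·1 + (-3)·1 + (-5)·1; (-3)·1 + 6·1 + 0·1; (-5)·1 + 0·1 + 2·1) = (-5, 3, -3)
w2 = Bw1 = (3·(-5) + (-3)·3 + (-5)·(-3); (-3)·(-5) + 6·3 + 0·(-3); (-5)·(-5) + 0·3 + 2·(-3)) = (-9, 33, 19)
Bw2 = (-221, 225, 83)
w2·Bw2 = 10991; w2·w2 = 1531; μ ≈ 10991/1531 = 7.1790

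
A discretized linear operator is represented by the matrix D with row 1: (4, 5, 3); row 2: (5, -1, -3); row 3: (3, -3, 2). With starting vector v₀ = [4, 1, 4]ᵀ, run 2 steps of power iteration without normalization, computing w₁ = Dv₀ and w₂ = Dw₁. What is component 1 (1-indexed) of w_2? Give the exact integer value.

w1 = Dv₀ = (4·4 + 5·1 + 3·4; 5·4 + (-1)·1 + (-3)·4; 3·4 + (-3)·1 + 2·4) = (33, 7, 17)
w2 = Dw1 = (4·33 + 5·7 + 3·17; 5·33 + (-1)·7 + (-3)·17; 3·33 + (-3)·7 + 2·17) = (218, 107, 112)
The requested component of w2 is 218.

218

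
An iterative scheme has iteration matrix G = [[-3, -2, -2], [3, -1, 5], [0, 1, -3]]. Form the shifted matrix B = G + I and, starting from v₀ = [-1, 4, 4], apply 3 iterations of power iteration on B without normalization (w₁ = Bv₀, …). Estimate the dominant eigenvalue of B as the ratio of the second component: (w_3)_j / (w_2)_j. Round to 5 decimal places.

-2.11290

B = G + I has rows (-2, -2, -2); (3, 0, 5); (0, 1, -2)
w1 = Bv₀ = ((-2)·(-1) + (-2)·4 + (-2)·4; 3·(-1) + 0·4 + 5·4; 0·(-1) + 1·4 + (-2)·4) = (-14, 17, -4)
w2 = Bw1 = ((-2)·(-14) + (-2)·17 + (-2)·(-4); 3·(-14) + 0·17 + 5·(-4); 0·(-14) + 1·17 + (-2)·(-4)) = (2, -62, 25)
w3 = Bw2 = (70, 131, -112)
Ratio: 131/-62 = -2.11290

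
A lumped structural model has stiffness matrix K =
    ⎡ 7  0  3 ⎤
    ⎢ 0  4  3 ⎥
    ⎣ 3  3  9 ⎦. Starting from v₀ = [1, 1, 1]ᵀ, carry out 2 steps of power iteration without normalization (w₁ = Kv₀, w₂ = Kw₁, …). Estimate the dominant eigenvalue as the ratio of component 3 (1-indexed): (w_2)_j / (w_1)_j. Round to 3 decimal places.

λ ≈ 12.400

w1 = Kv₀ = (7·1 + 0·1 + 3·1; 0·1 + 4·1 + 3·1; 3·1 + 3·1 + 9·1) = (10, 7, 15)
w2 = Kw1 = (7·10 + 0·7 + 3·15; 0·10 + 4·7 + 3·15; 3·10 + 3·7 + 9·15) = (115, 73, 186)
Ratio at component: 186 / 15 = 12.400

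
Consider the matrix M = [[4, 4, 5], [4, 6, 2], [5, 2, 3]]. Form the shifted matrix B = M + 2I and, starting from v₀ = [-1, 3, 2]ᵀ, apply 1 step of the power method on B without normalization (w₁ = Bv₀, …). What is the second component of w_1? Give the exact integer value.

24

B = M + 2I has rows (6, 4, 5); (4, 8, 2); (5, 2, 5)
w1 = Bv₀ = (16, 24, 11)
Requested component of w1: 24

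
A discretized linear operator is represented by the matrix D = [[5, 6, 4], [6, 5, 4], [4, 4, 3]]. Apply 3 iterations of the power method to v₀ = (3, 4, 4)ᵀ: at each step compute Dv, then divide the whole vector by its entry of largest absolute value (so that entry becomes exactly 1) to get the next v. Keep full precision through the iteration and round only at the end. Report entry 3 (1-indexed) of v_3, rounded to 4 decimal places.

0.7320

Dv0 = (55.00000, 54.00000, 40.00000); divide by 55.00000 → v1 = (1.00000, 0.98182, 0.72727)
Dv1 = (13.80000, 13.81818, 10.10909); divide by 13.81818 → v2 = (0.99868, 1.00000, 0.73158)
Dv2 = (13.91974, 13.91842, 10.18947); divide by 13.91974 → v3 = (1.00000, 0.99991, 0.73202)
Requested entry of v3: 7744/10579 = 0.7320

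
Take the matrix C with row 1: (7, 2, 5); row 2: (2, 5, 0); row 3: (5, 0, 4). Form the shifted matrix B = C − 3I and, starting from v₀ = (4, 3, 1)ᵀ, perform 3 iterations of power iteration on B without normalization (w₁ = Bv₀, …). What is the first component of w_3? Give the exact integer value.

B = C − 3I has rows (4, 2, 5); (2, 2, 0); (5, 0, 1)
w1 = Bv₀ = (27, 14, 21)
w2 = Bw1 = (241, 82, 156)
w3 = Bw2 = (1908, 646, 1361)
Requested component of w3: 1908

1908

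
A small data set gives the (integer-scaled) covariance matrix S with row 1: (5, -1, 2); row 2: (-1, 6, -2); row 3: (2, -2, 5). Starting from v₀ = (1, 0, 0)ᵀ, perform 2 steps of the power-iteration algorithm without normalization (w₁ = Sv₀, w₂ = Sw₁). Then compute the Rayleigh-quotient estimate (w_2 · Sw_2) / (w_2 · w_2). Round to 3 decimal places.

8.160

w1 = Sv₀ = (5·1 + (-1)·0 + 2·0; (-1)·1 + 6·0 + (-2)·0; 2·1 + (-2)·0 + 5·0) = (5, -1, 2)
w2 = Sw1 = (5·5 + (-1)·(-1) + 2·2; (-1)·5 + 6·(-1) + (-2)·2; 2·5 + (-2)·(-1) + 5·2) = (30, -15, 22)
Sw2 = (209, -164, 200)
w2·Sw2 = 30·209 + (-15)·(-164) + 22·200 = 13130; w2·w2 = 30·30 + (-15)·(-15) + 22·22 = 1609
λ ≈ 13130/1609 = 8.160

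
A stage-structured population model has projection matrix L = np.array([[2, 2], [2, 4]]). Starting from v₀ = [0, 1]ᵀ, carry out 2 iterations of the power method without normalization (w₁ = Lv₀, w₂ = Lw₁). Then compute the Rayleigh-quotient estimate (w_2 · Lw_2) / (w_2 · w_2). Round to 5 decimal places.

w1 = Lv₀ = (2·0 + 2·1; 2·0 + 4·1) = (2, 4)
w2 = Lw1 = (2·2 + 2·4; 2·2 + 4·4) = (12, 20)
Lw2 = (64, 104)
w2·Lw2 = 12·64 + 20·104 = 2848; w2·w2 = 12·12 + 20·20 = 544
λ ≈ 2848/544 = 5.23529

λ ≈ 5.23529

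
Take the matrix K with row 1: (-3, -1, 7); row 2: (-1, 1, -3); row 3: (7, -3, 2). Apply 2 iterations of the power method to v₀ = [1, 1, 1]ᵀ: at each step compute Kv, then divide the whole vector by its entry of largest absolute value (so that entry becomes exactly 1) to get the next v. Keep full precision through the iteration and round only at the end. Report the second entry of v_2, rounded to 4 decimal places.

-0.5714

Kv0 = (3.00000, -3.00000, 6.00000); divide by 6.00000 → v1 = (0.50000, -0.50000, 1.00000)
Kv1 = (6.00000, -4.00000, 7.00000); divide by 7.00000 → v2 = (0.85714, -0.57143, 1.00000)
Requested entry of v2: -24/42 = -0.5714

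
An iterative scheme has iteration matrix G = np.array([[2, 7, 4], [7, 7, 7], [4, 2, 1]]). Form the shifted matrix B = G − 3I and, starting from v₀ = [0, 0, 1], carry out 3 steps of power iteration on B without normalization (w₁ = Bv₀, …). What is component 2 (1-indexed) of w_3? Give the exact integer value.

665

B = G − 3I has rows (-1, 7, 4); (7, 4, 7); (4, 2, -2)
w1 = Bv₀ = ((-1)·0 + 7·0 + 4·1; 7·0 + 4·0 + 7·1; 4·0 + 2·0 + (-2)·1) = (4, 7, -2)
w2 = Bw1 = ((-1)·4 + 7·7 + 4·(-2); 7·4 + 4·7 + 7·(-2); 4·4 + 2·7 + (-2)·(-2)) = (37, 42, 34)
w3 = Bw2 = (393, 665, 164)
Requested component of w3: 665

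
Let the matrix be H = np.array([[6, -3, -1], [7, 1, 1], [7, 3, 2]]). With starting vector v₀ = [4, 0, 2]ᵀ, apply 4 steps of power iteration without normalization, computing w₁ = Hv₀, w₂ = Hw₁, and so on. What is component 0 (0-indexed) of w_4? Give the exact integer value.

-8492

w1 = Hv₀ = (6·4 + (-3)·0 + (-1)·2; 7·4 + 1·0 + 1·2; 7·4 + 3·0 + 2·2) = (22, 30, 32)
w2 = Hw1 = (6·22 + (-3)·30 + (-1)·32; 7·22 + 1·30 + 1·32; 7·22 + 3·30 + 2·32) = (10, 216, 308)
w3 = Hw2 = (-896, 594, 1334)
w4 = Hw3 = (-8492, -4344, -1822)
The requested component of w4 is -8492.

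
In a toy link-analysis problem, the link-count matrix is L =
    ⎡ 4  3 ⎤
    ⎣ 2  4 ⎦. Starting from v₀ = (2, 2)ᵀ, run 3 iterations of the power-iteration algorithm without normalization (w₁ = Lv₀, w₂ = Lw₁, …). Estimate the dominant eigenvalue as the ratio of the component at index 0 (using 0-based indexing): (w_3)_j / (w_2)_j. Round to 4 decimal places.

w1 = Lv₀ = (4·2 + 3·2; 2·2 + 4·2) = (14, 12)
w2 = Lw1 = (4·14 + 3·12; 2·14 + 4·12) = (92, 76)
w3 = Lw2 = (596, 488)
Ratio at component: 596 / 92 = 6.4783

6.4783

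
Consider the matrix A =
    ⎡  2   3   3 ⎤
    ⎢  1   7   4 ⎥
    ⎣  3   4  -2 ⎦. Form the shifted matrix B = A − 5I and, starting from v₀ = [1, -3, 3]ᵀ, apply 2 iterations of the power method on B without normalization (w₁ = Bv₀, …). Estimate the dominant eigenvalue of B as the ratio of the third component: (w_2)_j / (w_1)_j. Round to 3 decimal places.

B = A − 5I has rows (-3, 3, 3); (1, 2, 4); (3, 4, -7)
w1 = Bv₀ = (-3, 7, -30)
w2 = Bw1 = (-60, -109, 229)
Ratio: 229/-30 = -7.633

-7.633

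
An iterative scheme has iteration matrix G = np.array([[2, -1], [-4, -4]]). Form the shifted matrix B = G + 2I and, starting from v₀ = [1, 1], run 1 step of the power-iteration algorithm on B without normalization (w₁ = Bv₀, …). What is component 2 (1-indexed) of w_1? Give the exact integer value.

-6

B = G + 2I has rows (4, -1); (-4, -2)
w1 = Bv₀ = (4·1 + (-1)·1; (-4)·1 + (-2)·1) = (3, -6)
Requested component of w1: -6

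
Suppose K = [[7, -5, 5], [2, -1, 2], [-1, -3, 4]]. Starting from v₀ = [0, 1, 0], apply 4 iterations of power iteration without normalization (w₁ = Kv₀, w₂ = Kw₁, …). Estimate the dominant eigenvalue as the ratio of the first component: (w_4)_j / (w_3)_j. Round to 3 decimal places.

3.981

w1 = Kv₀ = (7·0 + (-5)·1 + 5·0; 2·0 + (-1)·1 + 2·0; (-1)·0 + (-3)·1 + 4·0) = (-5, -1, -3)
w2 = Kw1 = (7·(-5) + (-5)·(-1) + 5·(-3); 2·(-5) + (-1)·(-1) + 2·(-3); (-1)·(-5) + (-3)·(-1) + 4·(-3)) = (-45, -15, -4)
w3 = Kw2 = (-260, -83, 74)
w4 = Kw3 = (-1035, -289, 805)
Ratio at component: -1035 / -260 = 3.981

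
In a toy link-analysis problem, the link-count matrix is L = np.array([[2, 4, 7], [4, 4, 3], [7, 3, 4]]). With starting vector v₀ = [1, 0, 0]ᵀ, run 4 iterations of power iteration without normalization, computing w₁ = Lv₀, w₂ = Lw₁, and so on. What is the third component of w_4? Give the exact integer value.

w1 = Lv₀ = (2·1 + 4·0 + 7·0; 4·1 + 4·0 + 3·0; 7·1 + 3·0 + 4·0) = (2, 4, 7)
w2 = Lw1 = (2·2 + 4·4 + 7·7; 4·2 + 4·4 + 3·7; 7·2 + 3·4 + 4·7) = (69, 45, 54)
w3 = Lw2 = (696, 618, 834)
w4 = Lw3 = (9702, 7758, 10062)
The requested component of w4 is 10062.

10062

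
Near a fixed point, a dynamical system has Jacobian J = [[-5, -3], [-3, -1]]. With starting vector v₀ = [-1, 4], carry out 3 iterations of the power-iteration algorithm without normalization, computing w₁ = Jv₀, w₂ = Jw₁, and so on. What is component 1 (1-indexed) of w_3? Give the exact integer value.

-256

w1 = Jv₀ = ((-5)·(-1) + (-3)·4; (-3)·(-1) + (-1)·4) = (-7, -1)
w2 = Jw1 = ((-5)·(-7) + (-3)·(-1); (-3)·(-7) + (-1)·(-1)) = (38, 22)
w3 = Jw2 = (-256, -136)
The requested component of w3 is -256.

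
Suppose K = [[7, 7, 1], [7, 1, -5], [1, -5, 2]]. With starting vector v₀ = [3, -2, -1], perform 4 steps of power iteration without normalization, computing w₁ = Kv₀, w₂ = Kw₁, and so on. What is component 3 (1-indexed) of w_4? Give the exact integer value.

-8594

w1 = Kv₀ = (6, 24, 11)
w2 = Kw1 = (221, 11, -92)
w3 = Kw2 = (1532, 2018, -18)
w4 = Kw3 = (24832, 12832, -8594)
The requested component of w4 is -8594.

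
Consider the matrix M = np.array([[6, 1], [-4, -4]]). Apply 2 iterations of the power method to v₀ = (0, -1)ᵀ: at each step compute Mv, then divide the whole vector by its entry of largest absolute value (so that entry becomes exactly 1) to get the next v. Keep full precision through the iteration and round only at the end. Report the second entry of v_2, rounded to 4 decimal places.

1.0000

Mv0 = (-1.00000, 4.00000); divide by 4.00000 → v1 = (-0.25000, 1.00000)
Mv1 = (-0.50000, -3.00000); divide by -3.00000 → v2 = (0.16667, 1.00000)
Requested entry of v2: -12/-12 = 1.0000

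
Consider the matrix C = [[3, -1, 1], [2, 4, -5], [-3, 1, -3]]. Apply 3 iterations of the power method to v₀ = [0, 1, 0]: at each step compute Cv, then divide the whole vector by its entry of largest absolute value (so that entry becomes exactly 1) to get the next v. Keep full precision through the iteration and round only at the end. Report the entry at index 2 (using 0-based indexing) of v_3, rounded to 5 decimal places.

Cv0 = (-1.000000, 4.000000, 1.000000); divide by 4.000000 → v1 = (-0.250000, 1.000000, 0.250000)
Cv1 = (-1.500000, 2.250000, 1.000000); divide by 2.250000 → v2 = (-0.666667, 1.000000, 0.444444)
Cv2 = (-2.555556, 0.444444, 1.666667); divide by -2.555556 → v3 = (1.000000, -0.173913, -0.652174)
Requested entry of v3: 15/-23 = -0.65217

-0.65217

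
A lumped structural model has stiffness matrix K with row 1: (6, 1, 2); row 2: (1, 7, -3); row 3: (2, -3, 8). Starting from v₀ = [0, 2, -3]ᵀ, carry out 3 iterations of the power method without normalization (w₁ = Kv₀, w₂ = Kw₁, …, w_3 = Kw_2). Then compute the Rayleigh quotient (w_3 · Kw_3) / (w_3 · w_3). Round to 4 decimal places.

w1 = Kv₀ = (-4, 23, -30)
w2 = Kw1 = (-61, 247, -317)
w3 = Kw2 = (-753, 2619, -3399)
Kw3 = (-8697, 27777, -36555)
w3·Kw3 = (-753)·(-8697) + 2619·27777 + (-3399)·(-36555) = 203547249; w3·w3 = (-753)·(-753) + 2619·2619 + (-3399)·(-3399) = 18979371
λ ≈ 203547249/18979371 = 10.7247

λ ≈ 10.7247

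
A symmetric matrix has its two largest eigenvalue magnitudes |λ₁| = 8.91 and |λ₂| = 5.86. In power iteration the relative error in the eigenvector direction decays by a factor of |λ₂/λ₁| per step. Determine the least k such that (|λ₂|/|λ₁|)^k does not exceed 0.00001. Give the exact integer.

|λ₂/λ₁| = 5.86/8.91 = 0.65769
Need k ≥ ln(0.00001) / ln(0.65769) = -11.5129 / -0.4190 ≈ 27.476
Smallest integer k satisfying the bound: 28

28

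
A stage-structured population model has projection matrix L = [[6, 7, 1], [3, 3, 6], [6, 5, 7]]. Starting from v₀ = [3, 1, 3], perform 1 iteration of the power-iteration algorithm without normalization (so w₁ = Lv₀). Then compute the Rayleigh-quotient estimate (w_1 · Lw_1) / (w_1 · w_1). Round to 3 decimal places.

λ ≈ 14.503

w1 = Lv₀ = (28, 30, 44)
Lw1 = (422, 438, 626)
w1·Lw1 = 28·422 + 30·438 + 44·626 = 52500; w1·w1 = 28·28 + 30·30 + 44·44 = 3620
λ ≈ 52500/3620 = 14.503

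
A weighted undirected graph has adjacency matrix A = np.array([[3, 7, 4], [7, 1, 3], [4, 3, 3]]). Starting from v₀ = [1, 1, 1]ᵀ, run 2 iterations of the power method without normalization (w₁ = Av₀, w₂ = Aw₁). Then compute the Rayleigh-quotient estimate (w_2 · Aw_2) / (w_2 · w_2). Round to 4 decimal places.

w1 = Av₀ = (14, 11, 10)
w2 = Aw1 = (159, 139, 119)
Aw2 = (1926, 1609, 1410)
w2·Aw2 = 159·1926 + 139·1609 + 119·1410 = 697675; w2·w2 = 159·159 + 139·139 + 119·119 = 58763
λ ≈ 697675/58763 = 11.8727

11.8727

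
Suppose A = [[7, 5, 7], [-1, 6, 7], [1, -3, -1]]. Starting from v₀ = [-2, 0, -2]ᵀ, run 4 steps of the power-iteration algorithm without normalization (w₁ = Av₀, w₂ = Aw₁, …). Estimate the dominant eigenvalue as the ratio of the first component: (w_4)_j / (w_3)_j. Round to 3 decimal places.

λ ≈ 7.350

w1 = Av₀ = (7·(-2) + 5·0 + 7·(-2); (-1)·(-2) + 6·0 + 7·(-2); 1·(-2) + (-3)·0 + (-1)·(-2)) = (-28, -12, 0)
w2 = Aw1 = (7·(-28) + 5·(-12) + 7·0; (-1)·(-28) + 6·(-12) + 7·0; 1·(-28) + (-3)·(-12) + (-1)·0) = (-256, -44, 8)
w3 = Aw2 = (-1956, 48, -132)
w4 = Aw3 = (-14376, 1320, -1968)
Ratio at component: -14376 / -1956 = 7.350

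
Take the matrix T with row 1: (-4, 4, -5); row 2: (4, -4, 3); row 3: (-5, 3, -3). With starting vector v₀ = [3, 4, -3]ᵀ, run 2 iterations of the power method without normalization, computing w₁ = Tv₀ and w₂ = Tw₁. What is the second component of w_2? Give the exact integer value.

w1 = Tv₀ = ((-4)·3 + 4·4 + (-5)·(-3); 4·3 + (-4)·4 + 3·(-3); (-5)·3 + 3·4 + (-3)·(-3)) = (19, -13, 6)
w2 = Tw1 = ((-4)·19 + 4·(-13) + (-5)·6; 4·19 + (-4)·(-13) + 3·6; (-5)·19 + 3·(-13) + (-3)·6) = (-158, 146, -152)
The requested component of w2 is 146.

146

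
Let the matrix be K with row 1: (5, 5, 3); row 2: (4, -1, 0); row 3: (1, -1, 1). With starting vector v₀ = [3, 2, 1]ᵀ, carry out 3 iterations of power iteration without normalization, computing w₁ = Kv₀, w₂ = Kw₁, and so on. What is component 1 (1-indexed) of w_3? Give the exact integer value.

w1 = Kv₀ = (5·3 + 5·2 + 3·1; 4·3 + (-1)·2 + 0·1; 1·3 + (-1)·2 + 1·1) = (28, 10, 2)
w2 = Kw1 = (5·28 + 5·10 + 3·2; 4·28 + (-1)·10 + 0·2; 1·28 + (-1)·10 + 1·2) = (196, 102, 20)
w3 = Kw2 = (1550, 682, 114)
The requested component of w3 is 1550.

1550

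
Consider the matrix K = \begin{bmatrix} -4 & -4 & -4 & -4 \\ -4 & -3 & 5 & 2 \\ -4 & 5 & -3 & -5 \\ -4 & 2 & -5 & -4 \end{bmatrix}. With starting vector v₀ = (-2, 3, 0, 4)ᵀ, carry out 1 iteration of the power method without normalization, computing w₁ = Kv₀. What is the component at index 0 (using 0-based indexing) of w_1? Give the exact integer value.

-20

w1 = Kv₀ = ((-4)·(-2) + (-4)·3 + (-4)·0 + (-4)·4; (-4)·(-2) + (-3)·3 + 5·0 + 2·4; (-4)·(-2) + 5·3 + (-3)·0 + (-5)·4; (-4)·(-2) + 2·3 + (-5)·0 + (-4)·4) = (-20, 7, 3, -2)
The requested component of w1 is -20.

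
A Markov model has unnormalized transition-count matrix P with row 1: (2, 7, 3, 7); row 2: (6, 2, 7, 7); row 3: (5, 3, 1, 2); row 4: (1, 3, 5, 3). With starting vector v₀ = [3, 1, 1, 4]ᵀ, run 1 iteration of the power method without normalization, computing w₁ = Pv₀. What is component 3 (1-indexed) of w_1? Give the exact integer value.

27

w1 = Pv₀ = (2·3 + 7·1 + 3·1 + 7·4; 6·3 + 2·1 + 7·1 + 7·4; 5·3 + 3·1 + 1·1 + 2·4; 1·3 + 3·1 + 5·1 + 3·4) = (44, 55, 27, 23)
The requested component of w1 is 27.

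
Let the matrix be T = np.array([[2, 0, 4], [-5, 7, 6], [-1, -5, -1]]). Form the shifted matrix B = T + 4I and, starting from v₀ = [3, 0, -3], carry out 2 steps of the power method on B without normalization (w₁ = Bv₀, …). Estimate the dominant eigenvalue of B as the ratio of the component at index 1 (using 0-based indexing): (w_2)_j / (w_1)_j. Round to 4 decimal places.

B = T + 4I has rows (6, 0, 4); (-5, 11, 6); (-1, -5, 3)
w1 = Bv₀ = (6, -33, -12)
w2 = Bw1 = (-12, -465, 123)
Ratio: -465/-33 = 14.0909

μ ≈ 14.0909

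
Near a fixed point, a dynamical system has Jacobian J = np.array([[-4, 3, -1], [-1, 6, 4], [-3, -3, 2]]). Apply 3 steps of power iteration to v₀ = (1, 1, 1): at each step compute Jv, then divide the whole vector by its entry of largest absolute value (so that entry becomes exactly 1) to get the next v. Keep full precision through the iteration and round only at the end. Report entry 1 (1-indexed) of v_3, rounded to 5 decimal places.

0.02373

Jv0 = (-2.000000, 9.000000, -4.000000); divide by 9.000000 → v1 = (-0.222222, 1.000000, -0.444444)
Jv1 = (4.333333, 4.444444, -3.222222); divide by 4.444444 → v2 = (0.975000, 1.000000, -0.725000)
Jv2 = (-0.175000, 2.125000, -7.375000); divide by -7.375000 → v3 = (0.023729, -0.288136, 1.000000)
Requested entry of v3: -7/-295 = 0.02373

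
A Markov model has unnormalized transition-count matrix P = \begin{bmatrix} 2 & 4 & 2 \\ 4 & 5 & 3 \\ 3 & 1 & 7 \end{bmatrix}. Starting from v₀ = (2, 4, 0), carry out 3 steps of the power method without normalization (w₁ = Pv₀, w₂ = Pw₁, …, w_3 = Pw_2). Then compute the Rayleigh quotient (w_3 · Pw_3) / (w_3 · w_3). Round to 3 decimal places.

w1 = Pv₀ = (2·2 + 4·4 + 2·0; 4·2 + 5·4 + 3·0; 3·2 + 1·4 + 7·0) = (20, 28, 10)
w2 = Pw1 = (2·20 + 4·28 + 2·10; 4·20 + 5·28 + 3·10; 3·20 + 1·28 + 7·10) = (172, 250, 158)
w3 = Pw2 = (1660, 2412, 1872)
Pw3 = (16712, 24316, 20496)
w3·Pw3 = 1660·16712 + 2412·24316 + 1872·20496 = 124760624; w3·w3 = 1660·1660 + 2412·2412 + 1872·1872 = 12077728
λ ≈ 124760624/12077728 = 10.330

10.330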